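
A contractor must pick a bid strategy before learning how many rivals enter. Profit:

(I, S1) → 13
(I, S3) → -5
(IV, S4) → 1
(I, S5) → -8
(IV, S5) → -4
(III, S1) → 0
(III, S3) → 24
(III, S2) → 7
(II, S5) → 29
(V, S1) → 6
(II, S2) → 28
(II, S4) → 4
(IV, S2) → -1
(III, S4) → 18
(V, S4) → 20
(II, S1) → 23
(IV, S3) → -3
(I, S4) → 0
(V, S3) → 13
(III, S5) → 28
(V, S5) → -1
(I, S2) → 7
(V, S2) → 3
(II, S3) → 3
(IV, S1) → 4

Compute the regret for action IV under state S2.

29

Best payoff under S2 is 28.
Regret = 28 − (-1) = 29.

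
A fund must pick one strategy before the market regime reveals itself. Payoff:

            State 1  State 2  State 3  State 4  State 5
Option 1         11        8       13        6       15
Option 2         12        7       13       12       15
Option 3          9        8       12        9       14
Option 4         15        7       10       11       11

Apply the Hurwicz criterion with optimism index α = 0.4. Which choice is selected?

Option 1: 0.4·15 + 0.6·6 = 9.6
Option 2: 0.4·15 + 0.6·7 = 10.2
Option 3: 0.4·14 + 0.6·8 = 10.4
Option 4: 0.4·15 + 0.6·7 = 10.2
Highest Hurwicz score = 10.4 → Option 3.

Option 3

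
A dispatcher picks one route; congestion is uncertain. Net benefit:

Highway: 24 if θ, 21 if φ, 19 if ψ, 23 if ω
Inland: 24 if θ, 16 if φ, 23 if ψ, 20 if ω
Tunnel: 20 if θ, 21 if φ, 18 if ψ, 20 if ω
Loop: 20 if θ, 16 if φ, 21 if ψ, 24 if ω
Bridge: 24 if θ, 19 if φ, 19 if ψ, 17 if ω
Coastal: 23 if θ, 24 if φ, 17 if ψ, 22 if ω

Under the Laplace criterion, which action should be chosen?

Highway

Row averages: Highway=21.75, Inland=20.75, Tunnel=19.75, Loop=20.25, Bridge=19.75, Coastal=21.5
Highest average = 21.75 → Highway.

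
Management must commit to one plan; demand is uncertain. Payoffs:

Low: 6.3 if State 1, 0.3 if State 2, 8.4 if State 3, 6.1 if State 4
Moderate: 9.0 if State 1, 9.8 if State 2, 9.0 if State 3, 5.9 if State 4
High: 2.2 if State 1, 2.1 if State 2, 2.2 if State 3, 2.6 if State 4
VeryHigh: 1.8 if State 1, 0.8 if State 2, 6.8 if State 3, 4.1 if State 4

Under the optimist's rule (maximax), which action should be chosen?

Moderate

Row maxima: Low=8.4, Moderate=9.8, High=2.6, VeryHigh=6.8
Best best-case = 9.8 → Moderate.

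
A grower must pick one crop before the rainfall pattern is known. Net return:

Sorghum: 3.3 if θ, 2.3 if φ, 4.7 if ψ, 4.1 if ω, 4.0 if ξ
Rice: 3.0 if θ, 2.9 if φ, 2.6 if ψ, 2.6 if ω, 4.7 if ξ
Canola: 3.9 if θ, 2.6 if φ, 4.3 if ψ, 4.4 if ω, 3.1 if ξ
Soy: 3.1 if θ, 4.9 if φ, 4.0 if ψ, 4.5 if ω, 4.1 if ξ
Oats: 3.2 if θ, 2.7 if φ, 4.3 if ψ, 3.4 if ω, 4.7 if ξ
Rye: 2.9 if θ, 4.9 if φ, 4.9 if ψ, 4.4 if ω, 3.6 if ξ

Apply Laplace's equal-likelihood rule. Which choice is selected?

Row averages: Sorghum=3.68, Rice=3.16, Canola=3.66, Soy=4.12, Oats=3.66, Rye=4.14
Highest average = 4.14 → Rye.

Rye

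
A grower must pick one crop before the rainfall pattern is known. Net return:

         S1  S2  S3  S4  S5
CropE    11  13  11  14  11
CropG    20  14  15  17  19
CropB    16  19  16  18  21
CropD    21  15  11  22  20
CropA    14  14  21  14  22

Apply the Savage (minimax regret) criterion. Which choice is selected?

CropB

Column bests: S1=21, S2=19, S3=21, S4=22, S5=22.
CropE regrets: 10, 6, 10, 8, 11 → max 11
CropG regrets: 1, 5, 6, 5, 3 → max 6
CropB regrets: 5, 0, 5, 4, 1 → max 5
CropD regrets: 0, 4, 10, 0, 2 → max 10
CropA regrets: 7, 5, 0, 8, 0 → max 8
Smallest max regret = 5 → CropB.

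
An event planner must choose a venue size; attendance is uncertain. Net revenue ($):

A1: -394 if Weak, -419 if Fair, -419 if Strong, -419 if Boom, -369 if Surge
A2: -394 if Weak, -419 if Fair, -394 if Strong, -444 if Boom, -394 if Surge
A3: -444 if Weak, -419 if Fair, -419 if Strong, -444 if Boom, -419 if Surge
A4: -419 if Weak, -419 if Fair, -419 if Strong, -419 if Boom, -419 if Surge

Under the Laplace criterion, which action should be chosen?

A1

Row averages: A1=-404, A2=-409, A3=-429, A4=-419
Highest average = -404 → A1.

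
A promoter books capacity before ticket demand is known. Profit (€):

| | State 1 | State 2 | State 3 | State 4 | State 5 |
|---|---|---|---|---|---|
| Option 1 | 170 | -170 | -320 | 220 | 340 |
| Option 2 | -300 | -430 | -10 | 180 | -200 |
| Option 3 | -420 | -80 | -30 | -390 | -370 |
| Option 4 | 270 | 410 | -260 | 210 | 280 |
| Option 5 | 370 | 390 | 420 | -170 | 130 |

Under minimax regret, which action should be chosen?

Column bests: State 1=370, State 2=410, State 3=420, State 4=220, State 5=340.
Option 1 regrets: 200, 580, 740, 0, 0 → max 740
Option 2 regrets: 670, 840, 430, 40, 540 → max 840
Option 3 regrets: 790, 490, 450, 610, 710 → max 790
Option 4 regrets: 100, 0, 680, 10, 60 → max 680
Option 5 regrets: 0, 20, 0, 390, 210 → max 390
Smallest max regret = 390 → Option 5.

Option 5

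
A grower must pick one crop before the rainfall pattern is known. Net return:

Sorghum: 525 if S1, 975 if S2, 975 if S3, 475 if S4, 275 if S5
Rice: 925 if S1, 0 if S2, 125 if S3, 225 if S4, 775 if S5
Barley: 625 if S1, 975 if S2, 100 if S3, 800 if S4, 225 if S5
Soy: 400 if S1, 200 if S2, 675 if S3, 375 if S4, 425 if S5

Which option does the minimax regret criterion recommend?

Sorghum

Column bests: S1=925, S2=975, S3=975, S4=800, S5=775.
Sorghum regrets: 400, 0, 0, 325, 500 → max 500
Rice regrets: 0, 975, 850, 575, 0 → max 975
Barley regrets: 300, 0, 875, 0, 550 → max 875
Soy regrets: 525, 775, 300, 425, 350 → max 775
Smallest max regret = 500 → Sorghum.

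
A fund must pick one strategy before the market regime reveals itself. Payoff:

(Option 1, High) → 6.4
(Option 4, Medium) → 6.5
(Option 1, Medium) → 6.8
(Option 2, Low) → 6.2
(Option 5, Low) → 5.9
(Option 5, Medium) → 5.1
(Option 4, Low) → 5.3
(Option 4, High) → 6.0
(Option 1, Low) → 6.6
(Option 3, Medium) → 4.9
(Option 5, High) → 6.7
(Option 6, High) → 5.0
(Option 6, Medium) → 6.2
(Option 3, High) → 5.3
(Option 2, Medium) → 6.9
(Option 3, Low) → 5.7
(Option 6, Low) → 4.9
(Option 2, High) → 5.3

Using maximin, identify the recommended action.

Row minima: Option 1=6.4, Option 2=5.3, Option 3=4.9, Option 4=5.3, Option 5=5.1, Option 6=4.9
Best worst-case = 6.4 → Option 1.

Option 1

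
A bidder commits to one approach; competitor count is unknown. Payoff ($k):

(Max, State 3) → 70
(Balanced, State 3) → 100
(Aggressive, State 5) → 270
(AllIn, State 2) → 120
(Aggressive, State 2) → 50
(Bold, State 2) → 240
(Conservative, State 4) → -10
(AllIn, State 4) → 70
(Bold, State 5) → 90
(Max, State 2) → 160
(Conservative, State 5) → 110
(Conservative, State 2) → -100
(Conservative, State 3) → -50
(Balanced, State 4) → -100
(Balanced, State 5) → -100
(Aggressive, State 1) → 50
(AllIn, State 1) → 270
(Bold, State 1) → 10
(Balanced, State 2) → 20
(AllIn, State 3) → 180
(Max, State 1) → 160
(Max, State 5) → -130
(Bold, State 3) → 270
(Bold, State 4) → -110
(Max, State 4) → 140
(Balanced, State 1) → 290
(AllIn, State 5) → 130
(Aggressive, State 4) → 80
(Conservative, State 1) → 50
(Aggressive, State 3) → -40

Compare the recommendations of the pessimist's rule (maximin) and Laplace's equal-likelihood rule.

maximin → AllIn; laplace → AllIn (agree)

Row minima: Conservative=-100, Balanced=-100, Aggressive=-40, Bold=-110, AllIn=70, Max=-130
Best worst-case = 70 → AllIn.
Row averages: Conservative=0, Balanced=42, Aggressive=82, Bold=100, AllIn=154, Max=80
Highest average = 154 → AllIn.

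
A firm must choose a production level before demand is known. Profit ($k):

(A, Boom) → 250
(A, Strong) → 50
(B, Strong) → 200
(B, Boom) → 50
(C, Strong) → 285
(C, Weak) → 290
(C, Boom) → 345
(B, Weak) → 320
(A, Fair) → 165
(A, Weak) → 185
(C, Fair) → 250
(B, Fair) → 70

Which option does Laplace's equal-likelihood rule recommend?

Row averages: A=162.5, B=160, C=292.5
Highest average = 292.5 → C.

C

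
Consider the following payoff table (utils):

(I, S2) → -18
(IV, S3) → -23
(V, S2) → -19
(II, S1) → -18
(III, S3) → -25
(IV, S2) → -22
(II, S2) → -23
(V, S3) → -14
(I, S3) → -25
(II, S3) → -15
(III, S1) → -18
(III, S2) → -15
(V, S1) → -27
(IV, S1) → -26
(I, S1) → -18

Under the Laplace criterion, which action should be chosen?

II

Row averages: I=-61/3, II=-56/3, III=-58/3, IV=-71/3, V=-20
Highest average = -56/3 → II.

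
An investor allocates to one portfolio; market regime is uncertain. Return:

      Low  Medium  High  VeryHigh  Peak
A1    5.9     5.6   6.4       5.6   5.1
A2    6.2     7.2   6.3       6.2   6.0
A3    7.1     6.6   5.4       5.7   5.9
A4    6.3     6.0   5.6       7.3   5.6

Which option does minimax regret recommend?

A2

Column bests: Low=7.1, Medium=7.2, High=6.4, VeryHigh=7.3, Peak=6.0.
A1 regrets: 1.2, 1.6, 0.0, 1.7, 0.9 → max 1.7
A2 regrets: 0.9, 0.0, 0.1, 1.1, 0.0 → max 1.1
A3 regrets: 0.0, 0.6, 1.0, 1.6, 0.1 → max 1.6
A4 regrets: 0.8, 1.2, 0.8, 0.0, 0.4 → max 1.2
Smallest max regret = 1.1 → A2.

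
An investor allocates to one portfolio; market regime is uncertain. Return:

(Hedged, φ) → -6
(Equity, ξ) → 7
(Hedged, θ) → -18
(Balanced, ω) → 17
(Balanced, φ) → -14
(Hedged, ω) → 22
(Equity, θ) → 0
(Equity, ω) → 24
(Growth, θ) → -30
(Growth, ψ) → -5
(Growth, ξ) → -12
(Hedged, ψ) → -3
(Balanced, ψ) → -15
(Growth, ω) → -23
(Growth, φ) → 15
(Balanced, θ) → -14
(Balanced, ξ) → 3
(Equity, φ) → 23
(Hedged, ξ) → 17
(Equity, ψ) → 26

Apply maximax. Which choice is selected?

Equity

Row maxima: Hedged=22, Balanced=17, Growth=15, Equity=26
Best best-case = 26 → Equity.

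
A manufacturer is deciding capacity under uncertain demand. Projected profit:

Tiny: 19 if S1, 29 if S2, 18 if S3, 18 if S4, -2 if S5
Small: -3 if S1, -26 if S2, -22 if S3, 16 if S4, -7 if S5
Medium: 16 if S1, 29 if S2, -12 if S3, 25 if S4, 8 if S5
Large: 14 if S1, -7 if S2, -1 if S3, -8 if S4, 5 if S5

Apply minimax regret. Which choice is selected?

Column bests: S1=19, S2=29, S3=18, S4=25, S5=8.
Tiny regrets: 0, 0, 0, 7, 10 → max 10
Small regrets: 22, 55, 40, 9, 15 → max 55
Medium regrets: 3, 0, 30, 0, 0 → max 30
Large regrets: 5, 36, 19, 33, 3 → max 36
Smallest max regret = 10 → Tiny.

Tiny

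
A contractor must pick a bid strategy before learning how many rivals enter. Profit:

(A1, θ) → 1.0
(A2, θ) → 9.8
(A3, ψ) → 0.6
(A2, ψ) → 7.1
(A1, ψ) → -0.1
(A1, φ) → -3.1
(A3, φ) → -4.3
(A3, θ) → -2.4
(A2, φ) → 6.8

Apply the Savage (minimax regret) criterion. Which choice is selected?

Column bests: θ=9.8, φ=6.8, ψ=7.1.
A1 regrets: 8.8, 9.9, 7.2 → max 9.9
A2 regrets: 0.0, 0.0, 0.0 → max 0.0
A3 regrets: 12.2, 11.1, 6.5 → max 12.2
Smallest max regret = 0.0 → A2.

A2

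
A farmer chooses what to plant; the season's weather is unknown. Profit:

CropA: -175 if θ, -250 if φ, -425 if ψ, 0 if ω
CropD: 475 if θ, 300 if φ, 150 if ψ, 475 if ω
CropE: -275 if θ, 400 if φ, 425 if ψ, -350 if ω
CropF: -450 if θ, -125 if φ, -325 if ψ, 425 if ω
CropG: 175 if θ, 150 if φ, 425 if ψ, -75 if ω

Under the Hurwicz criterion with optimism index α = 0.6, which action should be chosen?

CropD

CropA: 0.6·0 + 0.4·(-425) = -170
CropD: 0.6·475 + 0.4·150 = 345
CropE: 0.6·425 + 0.4·(-350) = 115
CropF: 0.6·425 + 0.4·(-450) = 75
CropG: 0.6·425 + 0.4·(-75) = 225
Highest Hurwicz score = 345 → CropD.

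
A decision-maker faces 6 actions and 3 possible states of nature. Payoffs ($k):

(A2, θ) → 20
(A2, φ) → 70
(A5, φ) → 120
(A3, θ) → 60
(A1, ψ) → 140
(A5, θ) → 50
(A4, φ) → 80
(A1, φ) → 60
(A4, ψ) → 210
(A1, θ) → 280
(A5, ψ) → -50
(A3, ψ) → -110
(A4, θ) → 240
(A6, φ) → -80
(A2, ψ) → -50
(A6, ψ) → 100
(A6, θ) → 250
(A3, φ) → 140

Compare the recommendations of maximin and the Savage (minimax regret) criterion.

Row minima: A1=60, A2=-50, A3=-110, A4=80, A5=-50, A6=-80
Best worst-case = 80 → A4.
Column bests: θ=280, φ=140, ψ=210.
A1 regrets: 0, 80, 70 → max 80
A2 regrets: 260, 70, 260 → max 260
A3 regrets: 220, 0, 320 → max 320
A4 regrets: 40, 60, 0 → max 60
A5 regrets: 230, 20, 260 → max 260
A6 regrets: 30, 220, 110 → max 220
Smallest max regret = 60 → A4.

maximin → A4; minimax regret → A4 (agree)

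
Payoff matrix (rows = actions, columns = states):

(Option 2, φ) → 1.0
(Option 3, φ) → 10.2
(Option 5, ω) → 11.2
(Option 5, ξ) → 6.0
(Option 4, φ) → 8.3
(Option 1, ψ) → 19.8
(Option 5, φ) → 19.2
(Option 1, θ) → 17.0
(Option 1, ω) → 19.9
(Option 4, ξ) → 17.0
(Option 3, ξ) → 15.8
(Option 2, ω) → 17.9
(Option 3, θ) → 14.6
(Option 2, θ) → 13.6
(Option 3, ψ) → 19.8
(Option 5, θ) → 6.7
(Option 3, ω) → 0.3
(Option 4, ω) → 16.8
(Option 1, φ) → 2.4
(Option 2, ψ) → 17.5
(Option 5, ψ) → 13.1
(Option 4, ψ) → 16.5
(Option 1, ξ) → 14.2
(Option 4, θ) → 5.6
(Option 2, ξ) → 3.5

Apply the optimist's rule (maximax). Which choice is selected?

Option 1

Row maxima: Option 1=19.9, Option 2=17.9, Option 3=19.8, Option 4=17.0, Option 5=19.2
Best best-case = 19.9 → Option 1.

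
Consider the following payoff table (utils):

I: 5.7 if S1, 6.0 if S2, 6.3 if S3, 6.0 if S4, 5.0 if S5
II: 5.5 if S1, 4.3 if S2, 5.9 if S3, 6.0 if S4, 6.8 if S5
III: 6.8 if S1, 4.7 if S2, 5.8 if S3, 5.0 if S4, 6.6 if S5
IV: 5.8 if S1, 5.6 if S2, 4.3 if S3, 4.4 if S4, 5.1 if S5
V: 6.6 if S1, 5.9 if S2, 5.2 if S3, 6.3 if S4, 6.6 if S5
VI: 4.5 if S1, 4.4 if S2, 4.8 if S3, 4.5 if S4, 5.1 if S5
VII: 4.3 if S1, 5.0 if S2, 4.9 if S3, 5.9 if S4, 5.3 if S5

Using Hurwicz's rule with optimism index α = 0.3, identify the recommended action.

V

I: 0.3·6.3 + 0.7·5.0 = 5.39
II: 0.3·6.8 + 0.7·4.3 = 5.05
III: 0.3·6.8 + 0.7·4.7 = 5.33
IV: 0.3·5.8 + 0.7·4.3 = 4.75
V: 0.3·6.6 + 0.7·5.2 = 5.62
VI: 0.3·5.1 + 0.7·4.4 = 4.61
VII: 0.3·5.9 + 0.7·4.3 = 4.78
Highest Hurwicz score = 5.62 → V.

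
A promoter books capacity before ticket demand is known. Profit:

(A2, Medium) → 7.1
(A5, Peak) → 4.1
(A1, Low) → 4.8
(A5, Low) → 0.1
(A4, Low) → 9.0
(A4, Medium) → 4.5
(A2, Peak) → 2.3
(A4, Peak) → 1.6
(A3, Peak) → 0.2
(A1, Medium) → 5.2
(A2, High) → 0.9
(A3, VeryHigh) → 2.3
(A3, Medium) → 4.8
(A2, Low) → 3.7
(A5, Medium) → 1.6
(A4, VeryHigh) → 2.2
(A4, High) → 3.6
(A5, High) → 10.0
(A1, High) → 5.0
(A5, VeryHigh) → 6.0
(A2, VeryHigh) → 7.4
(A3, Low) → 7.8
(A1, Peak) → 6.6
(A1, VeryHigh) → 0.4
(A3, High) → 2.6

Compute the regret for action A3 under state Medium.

2.3

Best payoff under Medium is 7.1.
Regret = 7.1 − 4.8 = 2.3.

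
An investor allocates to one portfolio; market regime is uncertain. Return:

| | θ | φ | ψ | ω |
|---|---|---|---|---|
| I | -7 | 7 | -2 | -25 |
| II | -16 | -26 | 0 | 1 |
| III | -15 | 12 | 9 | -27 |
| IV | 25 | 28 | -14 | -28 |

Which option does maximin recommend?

I

Row minima: I=-25, II=-26, III=-27, IV=-28
Best worst-case = -25 → I.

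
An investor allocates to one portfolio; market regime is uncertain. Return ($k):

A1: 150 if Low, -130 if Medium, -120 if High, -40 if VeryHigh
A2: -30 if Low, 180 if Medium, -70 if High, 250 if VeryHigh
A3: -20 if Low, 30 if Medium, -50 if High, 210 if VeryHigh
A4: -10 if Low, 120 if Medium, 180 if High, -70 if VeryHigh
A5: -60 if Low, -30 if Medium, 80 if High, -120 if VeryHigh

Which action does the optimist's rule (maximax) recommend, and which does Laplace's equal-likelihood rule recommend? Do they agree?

Row maxima: A1=150, A2=250, A3=210, A4=180, A5=80
Best best-case = 250 → A2.
Row averages: A1=-35, A2=82.5, A3=42.5, A4=55, A5=-32.5
Highest average = 82.5 → A2.

maximax → A2; laplace → A2 (agree)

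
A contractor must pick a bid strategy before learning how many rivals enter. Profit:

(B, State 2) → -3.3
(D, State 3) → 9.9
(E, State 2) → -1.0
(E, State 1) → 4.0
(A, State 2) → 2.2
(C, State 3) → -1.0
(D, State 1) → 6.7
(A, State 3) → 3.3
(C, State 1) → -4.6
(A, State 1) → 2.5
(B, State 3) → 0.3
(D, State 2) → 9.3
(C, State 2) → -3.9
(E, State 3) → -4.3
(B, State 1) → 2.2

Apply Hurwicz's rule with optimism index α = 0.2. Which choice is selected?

D

A: 0.2·3.3 + 0.8·2.2 = 2.42
B: 0.2·2.2 + 0.8·(-3.3) = -2.2
C: 0.2·(-1.0) + 0.8·(-4.6) = -3.88
D: 0.2·9.9 + 0.8·6.7 = 7.34
E: 0.2·4.0 + 0.8·(-4.3) = -2.64
Highest Hurwicz score = 7.34 → D.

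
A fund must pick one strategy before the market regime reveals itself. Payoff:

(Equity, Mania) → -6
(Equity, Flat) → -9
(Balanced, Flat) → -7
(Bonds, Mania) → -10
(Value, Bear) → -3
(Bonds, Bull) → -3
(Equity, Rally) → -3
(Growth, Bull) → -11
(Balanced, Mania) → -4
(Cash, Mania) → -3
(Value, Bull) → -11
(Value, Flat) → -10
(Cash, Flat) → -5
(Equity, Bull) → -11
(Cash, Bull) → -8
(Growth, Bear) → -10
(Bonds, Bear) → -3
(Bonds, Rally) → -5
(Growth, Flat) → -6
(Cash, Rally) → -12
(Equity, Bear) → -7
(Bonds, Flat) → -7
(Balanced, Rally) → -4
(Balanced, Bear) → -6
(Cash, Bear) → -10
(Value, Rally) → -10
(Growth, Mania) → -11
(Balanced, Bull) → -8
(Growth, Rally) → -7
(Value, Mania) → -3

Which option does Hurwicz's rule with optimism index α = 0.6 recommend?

Balanced

Growth: 0.6·(-6) + 0.4·(-11) = -8
Cash: 0.6·(-3) + 0.4·(-12) = -6.6
Balanced: 0.6·(-4) + 0.4·(-8) = -5.6
Equity: 0.6·(-3) + 0.4·(-11) = -6.2
Bonds: 0.6·(-3) + 0.4·(-10) = -5.8
Value: 0.6·(-3) + 0.4·(-11) = -6.2
Highest Hurwicz score = -5.6 → Balanced.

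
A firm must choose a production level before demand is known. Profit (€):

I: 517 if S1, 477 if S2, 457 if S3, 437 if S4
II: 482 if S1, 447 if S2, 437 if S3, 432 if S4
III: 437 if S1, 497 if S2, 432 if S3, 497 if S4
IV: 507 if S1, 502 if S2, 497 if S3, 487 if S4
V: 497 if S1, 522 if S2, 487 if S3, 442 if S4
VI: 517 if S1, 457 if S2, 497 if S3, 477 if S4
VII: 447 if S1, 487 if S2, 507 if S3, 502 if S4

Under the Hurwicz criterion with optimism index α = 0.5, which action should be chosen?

IV

I: 0.5·517 + 0.5·437 = 477
II: 0.5·482 + 0.5·432 = 457
III: 0.5·497 + 0.5·432 = 464.5
IV: 0.5·507 + 0.5·487 = 497
V: 0.5·522 + 0.5·442 = 482
VI: 0.5·517 + 0.5·457 = 487
VII: 0.5·507 + 0.5·447 = 477
Highest Hurwicz score = 497 → IV.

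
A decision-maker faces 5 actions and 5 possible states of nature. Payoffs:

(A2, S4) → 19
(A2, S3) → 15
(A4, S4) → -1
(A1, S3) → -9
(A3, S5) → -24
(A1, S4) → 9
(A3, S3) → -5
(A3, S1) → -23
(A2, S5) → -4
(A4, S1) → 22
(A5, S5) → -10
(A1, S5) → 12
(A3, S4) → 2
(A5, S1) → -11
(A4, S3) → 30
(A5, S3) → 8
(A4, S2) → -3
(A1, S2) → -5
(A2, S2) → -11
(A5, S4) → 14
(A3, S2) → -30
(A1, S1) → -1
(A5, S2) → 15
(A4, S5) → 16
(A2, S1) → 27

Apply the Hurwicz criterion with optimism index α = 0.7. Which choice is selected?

A1: 0.7·12 + 0.3·(-9) = 5.7
A2: 0.7·27 + 0.3·(-11) = 15.6
A3: 0.7·2 + 0.3·(-30) = -7.6
A4: 0.7·30 + 0.3·(-3) = 20.1
A5: 0.7·15 + 0.3·(-11) = 7.2
Highest Hurwicz score = 20.1 → A4.

A4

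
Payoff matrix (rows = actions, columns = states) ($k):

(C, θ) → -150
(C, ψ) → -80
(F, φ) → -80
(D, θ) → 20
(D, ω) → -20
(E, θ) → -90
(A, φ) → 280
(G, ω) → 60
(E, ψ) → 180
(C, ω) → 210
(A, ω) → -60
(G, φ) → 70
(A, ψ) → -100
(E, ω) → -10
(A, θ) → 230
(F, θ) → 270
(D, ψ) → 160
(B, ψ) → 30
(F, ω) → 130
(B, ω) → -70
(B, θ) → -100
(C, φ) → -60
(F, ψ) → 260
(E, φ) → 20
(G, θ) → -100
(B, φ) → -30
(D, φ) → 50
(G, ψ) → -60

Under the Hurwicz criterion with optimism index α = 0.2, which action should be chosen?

A: 0.2·280 + 0.8·(-100) = -24
B: 0.2·30 + 0.8·(-100) = -74
C: 0.2·210 + 0.8·(-150) = -78
D: 0.2·160 + 0.8·(-20) = 16
E: 0.2·180 + 0.8·(-90) = -36
F: 0.2·270 + 0.8·(-80) = -10
G: 0.2·70 + 0.8·(-100) = -66
Highest Hurwicz score = 16 → D.

D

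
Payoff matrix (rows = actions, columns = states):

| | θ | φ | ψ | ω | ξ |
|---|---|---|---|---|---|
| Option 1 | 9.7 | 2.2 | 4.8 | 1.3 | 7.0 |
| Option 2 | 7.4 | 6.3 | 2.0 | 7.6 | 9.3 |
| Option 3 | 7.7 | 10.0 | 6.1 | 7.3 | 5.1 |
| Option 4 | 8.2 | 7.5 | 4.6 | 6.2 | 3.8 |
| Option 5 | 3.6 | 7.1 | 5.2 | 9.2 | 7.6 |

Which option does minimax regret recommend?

Option 2

Column bests: θ=9.7, φ=10.0, ψ=6.1, ω=9.2, ξ=9.3.
Option 1 regrets: 0.0, 7.8, 1.3, 7.9, 2.3 → max 7.9
Option 2 regrets: 2.3, 3.7, 4.1, 1.6, 0.0 → max 4.1
Option 3 regrets: 2.0, 0.0, 0.0, 1.9, 4.2 → max 4.2
Option 4 regrets: 1.5, 2.5, 1.5, 3.0, 5.5 → max 5.5
Option 5 regrets: 6.1, 2.9, 0.9, 0.0, 1.7 → max 6.1
Smallest max regret = 4.1 → Option 2.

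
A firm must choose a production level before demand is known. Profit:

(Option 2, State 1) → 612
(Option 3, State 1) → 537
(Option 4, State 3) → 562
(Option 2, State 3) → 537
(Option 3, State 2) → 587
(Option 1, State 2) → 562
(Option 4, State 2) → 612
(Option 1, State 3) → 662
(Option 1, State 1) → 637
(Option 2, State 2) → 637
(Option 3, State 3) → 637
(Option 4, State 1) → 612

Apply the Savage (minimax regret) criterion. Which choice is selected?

Option 1

Column bests: State 1=637, State 2=637, State 3=662.
Option 1 regrets: 0, 75, 0 → max 75
Option 2 regrets: 25, 0, 125 → max 125
Option 3 regrets: 100, 50, 25 → max 100
Option 4 regrets: 25, 25, 100 → max 100
Smallest max regret = 75 → Option 1.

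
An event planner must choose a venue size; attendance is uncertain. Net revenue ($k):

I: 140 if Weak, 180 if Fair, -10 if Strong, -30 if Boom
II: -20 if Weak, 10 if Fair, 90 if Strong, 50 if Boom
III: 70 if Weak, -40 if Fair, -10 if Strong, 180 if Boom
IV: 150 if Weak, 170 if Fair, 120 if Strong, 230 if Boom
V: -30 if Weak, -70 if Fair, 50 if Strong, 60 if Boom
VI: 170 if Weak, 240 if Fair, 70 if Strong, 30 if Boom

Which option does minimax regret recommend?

IV

Column bests: Weak=170, Fair=240, Strong=120, Boom=230.
I regrets: 30, 60, 130, 260 → max 260
II regrets: 190, 230, 30, 180 → max 230
III regrets: 100, 280, 130, 50 → max 280
IV regrets: 20, 70, 0, 0 → max 70
V regrets: 200, 310, 70, 170 → max 310
VI regrets: 0, 0, 50, 200 → max 200
Smallest max regret = 70 → IV.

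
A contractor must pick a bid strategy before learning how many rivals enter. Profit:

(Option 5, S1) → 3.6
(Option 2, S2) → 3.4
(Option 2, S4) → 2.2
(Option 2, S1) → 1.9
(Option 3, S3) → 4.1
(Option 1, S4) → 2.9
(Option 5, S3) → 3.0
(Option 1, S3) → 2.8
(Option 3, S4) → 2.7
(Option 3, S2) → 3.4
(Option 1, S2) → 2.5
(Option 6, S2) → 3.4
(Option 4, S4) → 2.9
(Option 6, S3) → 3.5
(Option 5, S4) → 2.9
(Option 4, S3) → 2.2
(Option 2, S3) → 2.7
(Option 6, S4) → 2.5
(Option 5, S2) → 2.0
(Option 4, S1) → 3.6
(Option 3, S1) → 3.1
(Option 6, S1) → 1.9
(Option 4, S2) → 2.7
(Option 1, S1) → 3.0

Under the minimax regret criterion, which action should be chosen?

Option 3

Column bests: S1=3.6, S2=3.4, S3=4.1, S4=2.9.
Option 1 regrets: 0.6, 0.9, 1.3, 0.0 → max 1.3
Option 2 regrets: 1.7, 0.0, 1.4, 0.7 → max 1.7
Option 3 regrets: 0.5, 0.0, 0.0, 0.2 → max 0.5
Option 4 regrets: 0.0, 0.7, 1.9, 0.0 → max 1.9
Option 5 regrets: 0.0, 1.4, 1.1, 0.0 → max 1.4
Option 6 regrets: 1.7, 0.0, 0.6, 0.4 → max 1.7
Smallest max regret = 0.5 → Option 3.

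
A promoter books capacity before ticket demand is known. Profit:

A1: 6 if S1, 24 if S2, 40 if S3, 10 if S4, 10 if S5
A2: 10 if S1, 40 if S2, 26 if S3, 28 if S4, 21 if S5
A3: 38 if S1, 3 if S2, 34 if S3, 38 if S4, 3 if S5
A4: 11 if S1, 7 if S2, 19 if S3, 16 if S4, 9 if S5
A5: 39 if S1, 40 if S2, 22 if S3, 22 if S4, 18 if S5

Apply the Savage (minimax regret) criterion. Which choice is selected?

Column bests: S1=39, S2=40, S3=40, S4=38, S5=21.
A1 regrets: 33, 16, 0, 28, 11 → max 33
A2 regrets: 29, 0, 14, 10, 0 → max 29
A3 regrets: 1, 37, 6, 0, 18 → max 37
A4 regrets: 28, 33, 21, 22, 12 → max 33
A5 regrets: 0, 0, 18, 16, 3 → max 18
Smallest max regret = 18 → A5.

A5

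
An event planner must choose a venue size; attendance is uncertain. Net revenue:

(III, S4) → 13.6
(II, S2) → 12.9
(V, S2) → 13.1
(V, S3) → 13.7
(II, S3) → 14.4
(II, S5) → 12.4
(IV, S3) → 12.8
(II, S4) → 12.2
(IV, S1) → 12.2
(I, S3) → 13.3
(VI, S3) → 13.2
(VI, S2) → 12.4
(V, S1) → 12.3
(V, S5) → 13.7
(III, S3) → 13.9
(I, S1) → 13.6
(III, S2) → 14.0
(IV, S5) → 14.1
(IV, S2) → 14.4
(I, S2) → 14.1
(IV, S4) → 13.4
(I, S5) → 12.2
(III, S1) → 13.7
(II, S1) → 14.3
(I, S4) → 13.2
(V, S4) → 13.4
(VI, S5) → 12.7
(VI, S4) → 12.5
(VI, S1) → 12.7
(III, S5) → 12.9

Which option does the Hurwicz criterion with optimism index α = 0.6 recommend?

III

I: 0.6·14.1 + 0.4·12.2 = 13.34
II: 0.6·14.4 + 0.4·12.2 = 13.52
III: 0.6·14.0 + 0.4·12.9 = 13.56
IV: 0.6·14.4 + 0.4·12.2 = 13.52
V: 0.6·13.7 + 0.4·12.3 = 13.14
VI: 0.6·13.2 + 0.4·12.4 = 12.88
Highest Hurwicz score = 13.56 → III.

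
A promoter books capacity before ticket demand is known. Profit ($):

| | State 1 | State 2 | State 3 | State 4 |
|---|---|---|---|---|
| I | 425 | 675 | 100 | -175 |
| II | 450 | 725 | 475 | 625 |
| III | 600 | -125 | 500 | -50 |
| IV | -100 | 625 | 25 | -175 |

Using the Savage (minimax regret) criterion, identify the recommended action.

Column bests: State 1=600, State 2=725, State 3=500, State 4=625.
I regrets: 175, 50, 400, 800 → max 800
II regrets: 150, 0, 25, 0 → max 150
III regrets: 0, 850, 0, 675 → max 850
IV regrets: 700, 100, 475, 800 → max 800
Smallest max regret = 150 → II.

II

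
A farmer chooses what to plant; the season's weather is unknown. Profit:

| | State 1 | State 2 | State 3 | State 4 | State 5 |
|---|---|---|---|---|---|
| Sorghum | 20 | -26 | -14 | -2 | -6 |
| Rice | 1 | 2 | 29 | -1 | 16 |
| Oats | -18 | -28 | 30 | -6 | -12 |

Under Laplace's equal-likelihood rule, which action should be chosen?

Row averages: Sorghum=-5.6, Rice=9.4, Oats=-6.8
Highest average = 9.4 → Rice.

Rice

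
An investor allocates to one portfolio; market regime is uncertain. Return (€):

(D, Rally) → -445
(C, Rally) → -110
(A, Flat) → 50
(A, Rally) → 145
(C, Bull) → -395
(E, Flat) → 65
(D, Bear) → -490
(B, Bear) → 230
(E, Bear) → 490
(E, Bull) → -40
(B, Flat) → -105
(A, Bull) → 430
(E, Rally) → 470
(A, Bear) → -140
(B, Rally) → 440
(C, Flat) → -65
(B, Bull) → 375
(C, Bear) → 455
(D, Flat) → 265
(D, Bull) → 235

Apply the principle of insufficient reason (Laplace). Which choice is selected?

E

Row averages: A=121.25, B=235, C=-28.75, D=-108.75, E=246.25
Highest average = 246.25 → E.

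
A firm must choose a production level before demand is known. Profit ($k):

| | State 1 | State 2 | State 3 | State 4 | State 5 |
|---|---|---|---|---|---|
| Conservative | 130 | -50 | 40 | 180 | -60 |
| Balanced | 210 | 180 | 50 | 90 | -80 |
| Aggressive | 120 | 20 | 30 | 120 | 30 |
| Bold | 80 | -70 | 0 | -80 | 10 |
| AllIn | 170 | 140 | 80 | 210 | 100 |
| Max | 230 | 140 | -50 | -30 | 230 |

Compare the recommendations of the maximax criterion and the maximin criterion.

maximax → Max; maximin → AllIn (disagree)

Row maxima: Conservative=180, Balanced=210, Aggressive=120, Bold=80, AllIn=210, Max=230
Best best-case = 230 → Max.
Row minima: Conservative=-60, Balanced=-80, Aggressive=20, Bold=-80, AllIn=80, Max=-50
Best worst-case = 80 → AllIn.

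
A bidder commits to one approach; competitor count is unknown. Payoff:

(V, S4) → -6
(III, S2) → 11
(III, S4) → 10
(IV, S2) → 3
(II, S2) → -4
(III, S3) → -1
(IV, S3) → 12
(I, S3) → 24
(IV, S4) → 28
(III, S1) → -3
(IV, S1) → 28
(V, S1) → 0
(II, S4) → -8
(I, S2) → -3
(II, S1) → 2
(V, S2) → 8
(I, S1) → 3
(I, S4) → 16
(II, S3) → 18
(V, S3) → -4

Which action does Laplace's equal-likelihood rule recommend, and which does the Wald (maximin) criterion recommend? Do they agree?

laplace → IV; maximin → IV (agree)

Row averages: I=10, II=2, III=4.25, IV=17.75, V=-0.5
Highest average = 17.75 → IV.
Row minima: I=-3, II=-8, III=-3, IV=3, V=-6
Best worst-case = 3 → IV.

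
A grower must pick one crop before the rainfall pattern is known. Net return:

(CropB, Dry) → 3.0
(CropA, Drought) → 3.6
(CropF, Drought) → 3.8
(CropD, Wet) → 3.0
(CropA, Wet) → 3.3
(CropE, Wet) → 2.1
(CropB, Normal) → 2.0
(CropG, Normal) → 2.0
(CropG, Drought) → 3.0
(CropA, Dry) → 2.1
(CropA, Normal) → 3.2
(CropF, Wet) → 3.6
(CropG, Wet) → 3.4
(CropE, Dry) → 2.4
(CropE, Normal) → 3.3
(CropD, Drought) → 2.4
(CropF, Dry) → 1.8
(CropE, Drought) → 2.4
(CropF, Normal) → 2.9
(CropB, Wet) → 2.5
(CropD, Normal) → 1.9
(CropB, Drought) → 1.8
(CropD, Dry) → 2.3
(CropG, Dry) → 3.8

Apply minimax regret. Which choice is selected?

CropG

Column bests: Drought=3.8, Dry=3.8, Normal=3.3, Wet=3.6.
CropG regrets: 0.8, 0.0, 1.3, 0.2 → max 1.3
CropA regrets: 0.2, 1.7, 0.1, 0.3 → max 1.7
CropB regrets: 2.0, 0.8, 1.3, 1.1 → max 2.0
CropF regrets: 0.0, 2.0, 0.4, 0.0 → max 2.0
CropD regrets: 1.4, 1.5, 1.4, 0.6 → max 1.5
CropE regrets: 1.4, 1.4, 0.0, 1.5 → max 1.5
Smallest max regret = 1.3 → CropG.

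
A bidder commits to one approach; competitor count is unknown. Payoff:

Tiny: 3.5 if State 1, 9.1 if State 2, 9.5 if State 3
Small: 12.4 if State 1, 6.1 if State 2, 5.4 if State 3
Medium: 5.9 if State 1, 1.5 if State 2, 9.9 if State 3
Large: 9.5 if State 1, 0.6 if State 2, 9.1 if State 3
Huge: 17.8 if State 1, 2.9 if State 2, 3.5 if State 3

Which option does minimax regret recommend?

Column bests: State 1=17.8, State 2=9.1, State 3=9.9.
Tiny regrets: 14.3, 0.0, 0.4 → max 14.3
Small regrets: 5.4, 3.0, 4.5 → max 5.4
Medium regrets: 11.9, 7.6, 0.0 → max 11.9
Large regrets: 8.3, 8.5, 0.8 → max 8.5
Huge regrets: 0.0, 6.2, 6.4 → max 6.4
Smallest max regret = 5.4 → Small.

Small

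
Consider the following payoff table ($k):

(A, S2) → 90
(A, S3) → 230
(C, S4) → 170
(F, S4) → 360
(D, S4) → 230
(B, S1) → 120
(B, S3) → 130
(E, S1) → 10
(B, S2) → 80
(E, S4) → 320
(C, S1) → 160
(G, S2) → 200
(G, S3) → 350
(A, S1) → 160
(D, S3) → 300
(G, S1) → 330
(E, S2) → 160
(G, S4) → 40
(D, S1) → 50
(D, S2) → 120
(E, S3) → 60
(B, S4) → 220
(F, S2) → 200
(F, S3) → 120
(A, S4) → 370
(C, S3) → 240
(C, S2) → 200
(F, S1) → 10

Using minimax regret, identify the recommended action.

Column bests: S1=330, S2=200, S3=350, S4=370.
A regrets: 170, 110, 120, 0 → max 170
B regrets: 210, 120, 220, 150 → max 220
C regrets: 170, 0, 110, 200 → max 200
D regrets: 280, 80, 50, 140 → max 280
E regrets: 320, 40, 290, 50 → max 320
F regrets: 320, 0, 230, 10 → max 320
G regrets: 0, 0, 0, 330 → max 330
Smallest max regret = 170 → A.

A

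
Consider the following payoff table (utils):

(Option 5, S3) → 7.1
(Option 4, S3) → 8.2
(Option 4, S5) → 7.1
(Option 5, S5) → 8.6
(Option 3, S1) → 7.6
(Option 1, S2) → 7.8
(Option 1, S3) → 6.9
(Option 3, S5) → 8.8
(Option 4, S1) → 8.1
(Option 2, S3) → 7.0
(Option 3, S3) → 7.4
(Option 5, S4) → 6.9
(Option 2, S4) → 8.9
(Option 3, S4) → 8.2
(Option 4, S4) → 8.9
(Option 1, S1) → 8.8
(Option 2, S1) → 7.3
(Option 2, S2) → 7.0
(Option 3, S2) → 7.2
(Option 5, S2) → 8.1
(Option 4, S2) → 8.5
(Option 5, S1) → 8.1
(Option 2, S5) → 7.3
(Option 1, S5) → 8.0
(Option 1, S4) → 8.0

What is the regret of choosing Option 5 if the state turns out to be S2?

Best payoff under S2 is 8.5.
Regret = 8.5 − 8.1 = 0.4.

0.4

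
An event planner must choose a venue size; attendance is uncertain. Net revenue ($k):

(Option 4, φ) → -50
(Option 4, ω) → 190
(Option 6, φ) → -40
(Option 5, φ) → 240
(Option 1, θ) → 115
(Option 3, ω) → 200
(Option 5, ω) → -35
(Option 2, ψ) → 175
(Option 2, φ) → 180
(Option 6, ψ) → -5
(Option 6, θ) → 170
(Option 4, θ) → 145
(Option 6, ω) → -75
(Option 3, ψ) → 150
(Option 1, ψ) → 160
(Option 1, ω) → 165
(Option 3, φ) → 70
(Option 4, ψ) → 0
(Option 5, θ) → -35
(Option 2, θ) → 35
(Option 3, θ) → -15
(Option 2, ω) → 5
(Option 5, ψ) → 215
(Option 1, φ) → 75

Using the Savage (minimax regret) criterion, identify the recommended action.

Column bests: θ=170, φ=240, ψ=215, ω=200.
Option 1 regrets: 55, 165, 55, 35 → max 165
Option 2 regrets: 135, 60, 40, 195 → max 195
Option 3 regrets: 185, 170, 65, 0 → max 185
Option 4 regrets: 25, 290, 215, 10 → max 290
Option 5 regrets: 205, 0, 0, 235 → max 235
Option 6 regrets: 0, 280, 220, 275 → max 280
Smallest max regret = 165 → Option 1.

Option 1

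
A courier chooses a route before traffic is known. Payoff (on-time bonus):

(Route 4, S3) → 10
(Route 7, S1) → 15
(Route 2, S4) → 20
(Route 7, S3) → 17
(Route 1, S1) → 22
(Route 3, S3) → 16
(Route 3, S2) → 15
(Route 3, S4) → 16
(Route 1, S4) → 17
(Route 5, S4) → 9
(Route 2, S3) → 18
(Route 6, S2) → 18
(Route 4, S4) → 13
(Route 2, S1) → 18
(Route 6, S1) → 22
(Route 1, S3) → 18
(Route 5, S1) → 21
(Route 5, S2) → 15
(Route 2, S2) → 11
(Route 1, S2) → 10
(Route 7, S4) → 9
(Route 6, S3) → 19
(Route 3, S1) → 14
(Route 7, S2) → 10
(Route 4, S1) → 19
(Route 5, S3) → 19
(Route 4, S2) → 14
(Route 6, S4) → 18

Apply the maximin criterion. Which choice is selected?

Route 6

Row minima: Route 1=10, Route 2=11, Route 3=14, Route 4=10, Route 5=9, Route 6=18, Route 7=9
Best worst-case = 18 → Route 6.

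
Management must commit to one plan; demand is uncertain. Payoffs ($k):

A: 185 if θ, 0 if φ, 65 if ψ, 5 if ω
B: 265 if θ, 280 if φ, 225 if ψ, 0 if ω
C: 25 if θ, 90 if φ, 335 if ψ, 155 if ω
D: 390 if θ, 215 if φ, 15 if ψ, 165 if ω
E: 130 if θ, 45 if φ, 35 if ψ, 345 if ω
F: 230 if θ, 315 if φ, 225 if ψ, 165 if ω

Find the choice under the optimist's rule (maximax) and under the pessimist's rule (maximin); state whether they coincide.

Row maxima: A=185, B=280, C=335, D=390, E=345, F=315
Best best-case = 390 → D.
Row minima: A=0, B=0, C=25, D=15, E=35, F=165
Best worst-case = 165 → F.

maximax → D; maximin → F (disagree)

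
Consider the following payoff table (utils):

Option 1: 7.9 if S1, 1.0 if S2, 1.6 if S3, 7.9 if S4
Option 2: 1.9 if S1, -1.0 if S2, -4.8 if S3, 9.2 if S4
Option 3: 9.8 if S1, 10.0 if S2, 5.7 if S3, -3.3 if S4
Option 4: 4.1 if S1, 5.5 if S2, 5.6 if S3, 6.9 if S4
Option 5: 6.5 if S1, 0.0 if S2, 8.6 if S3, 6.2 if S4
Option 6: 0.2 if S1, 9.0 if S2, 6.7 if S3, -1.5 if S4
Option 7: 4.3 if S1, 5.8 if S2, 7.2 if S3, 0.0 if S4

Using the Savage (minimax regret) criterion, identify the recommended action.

Option 4

Column bests: S1=9.8, S2=10.0, S3=8.6, S4=9.2.
Option 1 regrets: 1.9, 9.0, 7.0, 1.3 → max 9.0
Option 2 regrets: 7.9, 11.0, 13.4, 0.0 → max 13.4
Option 3 regrets: 0.0, 0.0, 2.9, 12.5 → max 12.5
Option 4 regrets: 5.7, 4.5, 3.0, 2.3 → max 5.7
Option 5 regrets: 3.3, 10.0, 0.0, 3.0 → max 10.0
Option 6 regrets: 9.6, 1.0, 1.9, 10.7 → max 10.7
Option 7 regrets: 5.5, 4.2, 1.4, 9.2 → max 9.2
Smallest max regret = 5.7 → Option 4.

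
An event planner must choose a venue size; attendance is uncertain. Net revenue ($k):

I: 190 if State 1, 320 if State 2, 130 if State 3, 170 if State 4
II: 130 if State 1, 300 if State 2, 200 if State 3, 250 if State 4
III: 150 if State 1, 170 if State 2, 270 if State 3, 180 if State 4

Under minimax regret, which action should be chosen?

Column bests: State 1=190, State 2=320, State 3=270, State 4=250.
I regrets: 0, 0, 140, 80 → max 140
II regrets: 60, 20, 70, 0 → max 70
III regrets: 40, 150, 0, 70 → max 150
Smallest max regret = 70 → II.

II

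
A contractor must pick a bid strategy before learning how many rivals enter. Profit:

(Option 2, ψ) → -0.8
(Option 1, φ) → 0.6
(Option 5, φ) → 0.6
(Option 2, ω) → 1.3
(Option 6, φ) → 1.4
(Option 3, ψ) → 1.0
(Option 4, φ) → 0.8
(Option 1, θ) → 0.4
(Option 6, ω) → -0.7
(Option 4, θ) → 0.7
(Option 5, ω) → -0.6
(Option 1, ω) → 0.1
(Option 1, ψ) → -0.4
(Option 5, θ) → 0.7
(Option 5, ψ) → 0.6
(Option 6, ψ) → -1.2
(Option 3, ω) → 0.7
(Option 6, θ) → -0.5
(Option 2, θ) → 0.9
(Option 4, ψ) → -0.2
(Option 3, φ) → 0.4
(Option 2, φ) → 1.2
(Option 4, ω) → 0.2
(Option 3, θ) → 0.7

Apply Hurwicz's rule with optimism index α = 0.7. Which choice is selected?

Option 1: 0.7·0.6 + 0.3·(-0.4) = 0.3
Option 2: 0.7·1.3 + 0.3·(-0.8) = 0.67
Option 3: 0.7·1.0 + 0.3·0.4 = 0.82
Option 4: 0.7·0.8 + 0.3·(-0.2) = 0.5
Option 5: 0.7·0.7 + 0.3·(-0.6) = 0.31
Option 6: 0.7·1.4 + 0.3·(-1.2) = 0.62
Highest Hurwicz score = 0.82 → Option 3.

Option 3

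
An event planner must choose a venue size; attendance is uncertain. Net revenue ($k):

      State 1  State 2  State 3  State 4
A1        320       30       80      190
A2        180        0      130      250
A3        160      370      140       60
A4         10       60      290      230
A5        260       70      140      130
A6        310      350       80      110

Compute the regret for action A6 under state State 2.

Best payoff under State 2 is 370.
Regret = 370 − 350 = 20.

20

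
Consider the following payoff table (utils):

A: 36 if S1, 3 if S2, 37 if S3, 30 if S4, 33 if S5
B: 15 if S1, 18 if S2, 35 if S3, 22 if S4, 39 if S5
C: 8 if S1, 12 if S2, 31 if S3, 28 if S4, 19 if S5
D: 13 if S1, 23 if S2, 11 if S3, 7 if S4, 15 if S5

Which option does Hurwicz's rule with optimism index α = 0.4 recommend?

B

A: 0.4·37 + 0.6·3 = 16.6
B: 0.4·39 + 0.6·15 = 24.6
C: 0.4·31 + 0.6·8 = 17.2
D: 0.4·23 + 0.6·7 = 13.4
Highest Hurwicz score = 24.6 → B.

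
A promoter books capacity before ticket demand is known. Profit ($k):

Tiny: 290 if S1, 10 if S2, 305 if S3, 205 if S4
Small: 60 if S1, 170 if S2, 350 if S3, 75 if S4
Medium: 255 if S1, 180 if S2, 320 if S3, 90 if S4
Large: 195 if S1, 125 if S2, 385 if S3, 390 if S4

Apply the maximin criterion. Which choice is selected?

Row minima: Tiny=10, Small=60, Medium=90, Large=125
Best worst-case = 125 → Large.

Large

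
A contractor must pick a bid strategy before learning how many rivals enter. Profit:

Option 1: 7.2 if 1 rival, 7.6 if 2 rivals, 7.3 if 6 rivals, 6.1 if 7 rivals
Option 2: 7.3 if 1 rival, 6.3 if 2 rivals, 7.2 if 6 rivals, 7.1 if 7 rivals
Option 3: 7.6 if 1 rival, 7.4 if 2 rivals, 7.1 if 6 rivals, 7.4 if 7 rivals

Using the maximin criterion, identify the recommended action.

Row minima: Option 1=6.1, Option 2=6.3, Option 3=7.1
Best worst-case = 7.1 → Option 3.

Option 3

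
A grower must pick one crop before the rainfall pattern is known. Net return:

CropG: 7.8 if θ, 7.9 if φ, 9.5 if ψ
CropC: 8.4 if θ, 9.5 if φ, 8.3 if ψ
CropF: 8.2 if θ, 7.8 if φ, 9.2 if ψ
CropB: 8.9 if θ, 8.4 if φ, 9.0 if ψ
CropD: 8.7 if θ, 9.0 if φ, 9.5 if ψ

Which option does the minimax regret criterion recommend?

CropD

Column bests: θ=8.9, φ=9.5, ψ=9.5.
CropG regrets: 1.1, 1.6, 0.0 → max 1.6
CropC regrets: 0.5, 0.0, 1.2 → max 1.2
CropF regrets: 0.7, 1.7, 0.3 → max 1.7
CropB regrets: 0.0, 1.1, 0.5 → max 1.1
CropD regrets: 0.2, 0.5, 0.0 → max 0.5
Smallest max regret = 0.5 → CropD.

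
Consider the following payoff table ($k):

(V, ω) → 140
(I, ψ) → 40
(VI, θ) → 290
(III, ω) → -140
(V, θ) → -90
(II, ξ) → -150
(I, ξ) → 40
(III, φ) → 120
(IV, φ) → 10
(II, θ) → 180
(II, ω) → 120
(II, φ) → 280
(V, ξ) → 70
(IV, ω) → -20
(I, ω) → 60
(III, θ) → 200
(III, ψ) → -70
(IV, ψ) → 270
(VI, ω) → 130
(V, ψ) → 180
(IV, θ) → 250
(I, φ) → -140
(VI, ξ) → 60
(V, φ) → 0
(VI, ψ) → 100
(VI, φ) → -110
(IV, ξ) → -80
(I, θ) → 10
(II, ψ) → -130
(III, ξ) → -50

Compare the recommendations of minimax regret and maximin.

minimax regret → IV; maximin → IV (agree)

Column bests: θ=290, φ=280, ψ=270, ω=140, ξ=70.
I regrets: 280, 420, 230, 80, 30 → max 420
II regrets: 110, 0, 400, 20, 220 → max 400
III regrets: 90, 160, 340, 280, 120 → max 340
IV regrets: 40, 270, 0, 160, 150 → max 270
V regrets: 380, 280, 90, 0, 0 → max 380
VI regrets: 0, 390, 170, 10, 10 → max 390
Smallest max regret = 270 → IV.
Row minima: I=-140, II=-150, III=-140, IV=-80, V=-90, VI=-110
Best worst-case = -80 → IV.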